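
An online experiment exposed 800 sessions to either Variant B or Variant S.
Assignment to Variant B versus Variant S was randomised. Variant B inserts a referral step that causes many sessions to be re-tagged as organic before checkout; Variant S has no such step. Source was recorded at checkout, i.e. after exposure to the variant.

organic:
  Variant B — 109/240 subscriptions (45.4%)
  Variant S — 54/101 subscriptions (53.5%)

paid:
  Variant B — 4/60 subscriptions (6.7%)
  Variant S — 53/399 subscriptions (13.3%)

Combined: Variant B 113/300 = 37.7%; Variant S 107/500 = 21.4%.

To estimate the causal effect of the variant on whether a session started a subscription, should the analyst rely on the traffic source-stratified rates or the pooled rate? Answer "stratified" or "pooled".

pooled

Traffic source lies on the pathway variant → traffic source → outcome, so adjusting for it blocks the indirect effect. For the total causal effect of variant, use the unadjusted pooled rates.
Pooled: Variant B 37.7% vs Variant S 21.4%; Variant B is higher overall.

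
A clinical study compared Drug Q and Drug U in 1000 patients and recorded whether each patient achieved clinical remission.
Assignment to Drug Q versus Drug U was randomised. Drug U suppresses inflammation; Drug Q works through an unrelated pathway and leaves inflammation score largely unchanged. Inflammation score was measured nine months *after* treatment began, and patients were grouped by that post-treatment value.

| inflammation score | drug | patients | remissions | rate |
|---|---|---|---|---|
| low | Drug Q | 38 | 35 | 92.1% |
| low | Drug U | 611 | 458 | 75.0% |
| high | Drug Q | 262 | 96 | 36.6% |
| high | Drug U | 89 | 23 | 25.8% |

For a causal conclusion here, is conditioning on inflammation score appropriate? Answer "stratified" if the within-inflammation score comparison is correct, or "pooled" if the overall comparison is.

pooled

Inflammation score lies on the pathway drug → inflammation score → outcome, so adjusting for it blocks the indirect effect. For the total causal effect of drug, use the unadjusted pooled rates.
Pooled: Drug Q 43.7% vs Drug U 68.7%; Drug U is higher overall.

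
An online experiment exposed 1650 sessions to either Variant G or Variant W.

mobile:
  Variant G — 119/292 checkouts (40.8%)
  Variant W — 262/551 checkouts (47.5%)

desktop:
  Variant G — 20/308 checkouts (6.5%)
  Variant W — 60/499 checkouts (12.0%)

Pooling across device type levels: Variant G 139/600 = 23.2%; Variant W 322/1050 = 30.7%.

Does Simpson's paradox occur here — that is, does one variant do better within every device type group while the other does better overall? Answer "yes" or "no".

no

Within each device type level (mobile 40.8% vs 47.5%; desktop 6.5% vs 12.0%), Variant W has the higher rate every time. Pooled: 23.2% vs 30.7% — Variant W has the higher rate overall. They agree.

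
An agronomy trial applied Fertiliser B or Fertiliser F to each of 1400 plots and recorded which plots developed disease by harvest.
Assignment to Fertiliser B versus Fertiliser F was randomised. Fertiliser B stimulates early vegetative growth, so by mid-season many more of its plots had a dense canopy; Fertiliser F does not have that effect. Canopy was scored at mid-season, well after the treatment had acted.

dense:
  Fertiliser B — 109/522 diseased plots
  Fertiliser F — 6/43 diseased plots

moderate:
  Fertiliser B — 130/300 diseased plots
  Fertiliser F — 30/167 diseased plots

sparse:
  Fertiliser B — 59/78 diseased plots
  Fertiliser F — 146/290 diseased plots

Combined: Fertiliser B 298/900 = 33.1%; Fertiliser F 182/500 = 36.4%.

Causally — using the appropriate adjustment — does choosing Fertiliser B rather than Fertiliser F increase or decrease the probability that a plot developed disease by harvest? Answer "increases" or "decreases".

Mid-season canopy lies on the pathway fertiliser → mid-season canopy → outcome, so adjusting for it blocks the indirect effect. For the total causal effect of fertiliser, use the unadjusted pooled rates.
Pooled: Fertiliser B 33.1% vs Fertiliser F 36.4%; Fertiliser B is lower overall.

decreases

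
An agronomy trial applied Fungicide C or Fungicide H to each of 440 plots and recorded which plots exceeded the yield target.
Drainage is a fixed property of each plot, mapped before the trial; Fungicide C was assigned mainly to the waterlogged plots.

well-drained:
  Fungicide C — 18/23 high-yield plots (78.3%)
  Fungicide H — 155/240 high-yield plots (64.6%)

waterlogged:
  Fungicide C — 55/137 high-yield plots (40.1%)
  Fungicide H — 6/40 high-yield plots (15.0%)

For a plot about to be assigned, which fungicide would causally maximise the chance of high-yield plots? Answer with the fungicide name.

Fungicide C

Field drainage differs across fungicides for reasons unrelated to any effect of the fungicide itself, and it separately predicts the outcome — a classic confounder. We must compare within field drainage levels.
Within each level — well-drained: 78.3% vs 64.6%; waterlogged: 40.1% vs 15.0% — Fungicide C is higher every time.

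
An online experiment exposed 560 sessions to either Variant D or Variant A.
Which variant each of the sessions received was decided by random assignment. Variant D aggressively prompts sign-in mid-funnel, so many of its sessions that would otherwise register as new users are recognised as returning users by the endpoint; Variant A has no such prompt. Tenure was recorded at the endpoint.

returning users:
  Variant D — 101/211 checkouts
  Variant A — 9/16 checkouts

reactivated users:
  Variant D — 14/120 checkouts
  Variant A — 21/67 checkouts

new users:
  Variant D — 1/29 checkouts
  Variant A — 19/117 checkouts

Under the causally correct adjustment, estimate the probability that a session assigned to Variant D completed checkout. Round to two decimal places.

User tenure is downstream of the variant. One should not condition on a consequence of treatment, so the overall rates are the right comparison.
So P(outcome | do(Variant D)) is just the pooled rate for Variant D: 116/360 = 0.322.

0.32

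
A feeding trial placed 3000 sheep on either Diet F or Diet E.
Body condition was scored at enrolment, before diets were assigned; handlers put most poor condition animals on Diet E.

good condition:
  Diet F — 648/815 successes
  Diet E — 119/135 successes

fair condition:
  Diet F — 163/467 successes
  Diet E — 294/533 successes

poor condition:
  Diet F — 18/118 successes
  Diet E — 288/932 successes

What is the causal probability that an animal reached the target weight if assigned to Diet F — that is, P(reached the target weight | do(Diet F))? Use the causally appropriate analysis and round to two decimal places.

0.42

Starting body condition differs across diets for reasons unrelated to any effect of the diet itself, and it separately predicts the outcome — a classic confounder. We must compare within starting body condition levels.
Standardising Diet F to the population starting body condition mix: 0.317·648/815 + 0.333·163/467 + 0.350·18/118 = 0.422.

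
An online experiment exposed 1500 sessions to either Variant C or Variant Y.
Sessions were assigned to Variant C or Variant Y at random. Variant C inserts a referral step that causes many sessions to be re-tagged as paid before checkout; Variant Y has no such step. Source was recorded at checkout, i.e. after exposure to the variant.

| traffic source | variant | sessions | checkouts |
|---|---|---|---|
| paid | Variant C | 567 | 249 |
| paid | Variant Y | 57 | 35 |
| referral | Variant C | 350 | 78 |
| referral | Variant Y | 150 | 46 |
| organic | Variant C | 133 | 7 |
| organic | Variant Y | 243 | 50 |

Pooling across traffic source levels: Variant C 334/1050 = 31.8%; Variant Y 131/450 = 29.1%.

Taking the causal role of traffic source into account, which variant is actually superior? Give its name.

Variant C

Variant Y is higher inside every traffic source stratum but Variant C is higher in aggregate. Whether to stratify depends on how traffic source relates to the variant.
Traffic source lies on the pathway variant → traffic source → outcome, so adjusting for it blocks the indirect effect. For the total causal effect of variant, use the unadjusted pooled rates.
Pooled: Variant C 31.8% vs Variant Y 29.1%; Variant C is higher overall.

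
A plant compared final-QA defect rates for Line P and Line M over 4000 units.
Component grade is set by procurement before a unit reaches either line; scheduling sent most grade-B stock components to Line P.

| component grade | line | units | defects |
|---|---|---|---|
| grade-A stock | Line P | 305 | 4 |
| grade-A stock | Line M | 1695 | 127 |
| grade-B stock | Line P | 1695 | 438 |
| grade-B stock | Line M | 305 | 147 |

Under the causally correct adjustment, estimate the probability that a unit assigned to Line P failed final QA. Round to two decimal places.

0.14

The component grade-specific comparison favours Line P throughout, but the pooled figures favour Line M. The question is whether to condition on component grade.
Component grade satisfies the back-door criterion: it is not a descendant of the line, and it blocks the spurious path from line to outcome. Adjusting for it (i.e., using the within-component grade rates) gives the causal effect.
Standardising Line P to the population component grade mix: 0.500·4/305 + 0.500·438/1695 = 0.136.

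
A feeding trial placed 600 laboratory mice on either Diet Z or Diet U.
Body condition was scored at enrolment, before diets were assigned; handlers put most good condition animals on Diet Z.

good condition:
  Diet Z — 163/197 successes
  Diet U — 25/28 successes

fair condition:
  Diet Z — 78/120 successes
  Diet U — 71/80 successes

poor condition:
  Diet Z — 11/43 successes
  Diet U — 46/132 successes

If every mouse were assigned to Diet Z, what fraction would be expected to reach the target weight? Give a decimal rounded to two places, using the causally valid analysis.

0.60

Since starting body condition is a pre-existing factor (not a product of the diet) and it affects the outcome on its own, it is a confounder. The stratified rates, not the pooled rate, identify the causal effect.
Standardising Diet Z to the population starting body condition mix: 0.375·163/197 + 0.333·78/120 + 0.292·11/43 = 0.602.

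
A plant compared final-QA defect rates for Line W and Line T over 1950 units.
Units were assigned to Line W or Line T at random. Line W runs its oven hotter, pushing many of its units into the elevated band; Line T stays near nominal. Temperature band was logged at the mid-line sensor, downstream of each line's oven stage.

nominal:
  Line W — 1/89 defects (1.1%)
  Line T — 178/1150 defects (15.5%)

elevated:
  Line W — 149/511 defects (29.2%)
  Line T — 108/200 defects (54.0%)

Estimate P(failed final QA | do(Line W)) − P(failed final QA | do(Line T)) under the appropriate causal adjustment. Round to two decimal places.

Because the line influences in-process temperature band, in-process temperature band is a post-treatment mediator, not a confounder. Stratifying on it would bias the estimate; the causal effect is the crude pooled difference.
The causal difference is the pooled difference: 0.250 − 0.212 = +0.038.

+0.04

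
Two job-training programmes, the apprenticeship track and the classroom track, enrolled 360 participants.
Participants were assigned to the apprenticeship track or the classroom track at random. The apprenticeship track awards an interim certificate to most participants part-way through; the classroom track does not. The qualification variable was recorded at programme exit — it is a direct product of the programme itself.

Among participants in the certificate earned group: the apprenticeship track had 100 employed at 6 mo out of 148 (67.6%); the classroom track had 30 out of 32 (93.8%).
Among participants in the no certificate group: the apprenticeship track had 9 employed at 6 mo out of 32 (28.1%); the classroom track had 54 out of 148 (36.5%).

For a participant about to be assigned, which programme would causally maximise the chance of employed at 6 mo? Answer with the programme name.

Within every qualification attained during the programme level the classroom track has the higher rate, yet pooled the apprenticeship track does — Simpson's reversal.
Qualification attained during the programme lies on the pathway programme → qualification attained during the programme → outcome, so adjusting for it blocks the indirect effect. For the total causal effect of programme, use the unadjusted pooled rates.
Pooled: the apprenticeship track 60.6% vs the classroom track 46.7%; the apprenticeship track is higher overall.

the apprenticeship track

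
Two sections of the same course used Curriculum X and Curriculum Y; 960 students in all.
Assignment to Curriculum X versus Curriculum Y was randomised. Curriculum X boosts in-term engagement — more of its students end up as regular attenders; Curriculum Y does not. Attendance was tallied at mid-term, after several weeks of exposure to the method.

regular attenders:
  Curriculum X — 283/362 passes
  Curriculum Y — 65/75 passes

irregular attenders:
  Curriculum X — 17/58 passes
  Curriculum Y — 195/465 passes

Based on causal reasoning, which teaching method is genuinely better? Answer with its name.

Stratifying would compare teaching methods among students the teaching methods themselves sorted into mid-term attendance groups — a form of selection on an intermediate. The unconditioned pooled rates give the total causal effect.
Pooled: Curriculum X 71.4% vs Curriculum Y 48.1%; Curriculum X is higher overall.

Curriculum X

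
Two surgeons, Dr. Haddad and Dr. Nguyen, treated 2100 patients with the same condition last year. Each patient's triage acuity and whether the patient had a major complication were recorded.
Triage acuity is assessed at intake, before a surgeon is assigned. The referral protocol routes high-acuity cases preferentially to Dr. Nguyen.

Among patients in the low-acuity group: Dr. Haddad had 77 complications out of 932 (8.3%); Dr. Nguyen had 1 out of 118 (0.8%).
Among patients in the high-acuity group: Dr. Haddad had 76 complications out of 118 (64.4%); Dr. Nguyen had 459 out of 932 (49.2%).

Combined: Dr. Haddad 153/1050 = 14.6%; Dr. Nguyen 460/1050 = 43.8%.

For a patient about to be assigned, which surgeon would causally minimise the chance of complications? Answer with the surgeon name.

The stratified and pooled comparisons disagree (Dr. Nguyen wins within each triage acuity; Dr. Haddad wins overall), so the answer turns on the causal role of triage acuity.
Triage acuity satisfies the back-door criterion: it is not a descendant of the surgeon, and it blocks the spurious path from surgeon to outcome. Adjusting for it (i.e., using the within-triage acuity rates) gives the causal effect.
Within each level — low-acuity: 8.3% vs 0.8%; high-acuity: 64.4% vs 49.2% — Dr. Nguyen is lower every time.

Dr. Nguyen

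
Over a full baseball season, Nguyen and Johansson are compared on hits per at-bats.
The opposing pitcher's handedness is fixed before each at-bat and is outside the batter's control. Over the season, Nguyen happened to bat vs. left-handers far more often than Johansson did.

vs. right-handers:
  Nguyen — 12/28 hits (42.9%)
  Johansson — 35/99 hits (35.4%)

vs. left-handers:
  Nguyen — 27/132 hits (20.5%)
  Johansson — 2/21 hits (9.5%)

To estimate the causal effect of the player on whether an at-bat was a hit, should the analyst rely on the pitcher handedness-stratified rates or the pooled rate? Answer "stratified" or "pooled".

stratified

The stratified and pooled comparisons disagree (Nguyen wins within each pitcher handedness; Johansson wins overall), so the answer turns on the causal role of pitcher handedness.
The imbalance in pitcher handedness arose from how at-bats were allocated, not from anything the player did; and pitcher handedness independently affects the outcome. The pooled gap is confounded — condition on pitcher handedness.
Within each level — vs. right-handers: 42.9% vs 35.4%; vs. left-handers: 20.5% vs 9.5% — Nguyen is higher every time.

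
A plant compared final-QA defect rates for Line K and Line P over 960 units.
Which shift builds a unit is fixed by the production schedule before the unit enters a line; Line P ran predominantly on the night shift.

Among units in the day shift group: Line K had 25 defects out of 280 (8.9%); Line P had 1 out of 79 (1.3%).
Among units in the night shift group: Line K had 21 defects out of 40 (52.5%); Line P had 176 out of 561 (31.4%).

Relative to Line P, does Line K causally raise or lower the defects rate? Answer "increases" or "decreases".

The stratified and pooled comparisons disagree (Line P wins within each shift; Line K wins overall), so the answer turns on the causal role of shift.
Shift satisfies the back-door criterion: it is not a descendant of the line, and it blocks the spurious path from line to outcome. Adjusting for it (i.e., using the within-shift rates) gives the causal effect.
Within each level — day shift: 8.9% vs 1.3%; night shift: 52.5% vs 31.4% — Line P is lower every time.

increases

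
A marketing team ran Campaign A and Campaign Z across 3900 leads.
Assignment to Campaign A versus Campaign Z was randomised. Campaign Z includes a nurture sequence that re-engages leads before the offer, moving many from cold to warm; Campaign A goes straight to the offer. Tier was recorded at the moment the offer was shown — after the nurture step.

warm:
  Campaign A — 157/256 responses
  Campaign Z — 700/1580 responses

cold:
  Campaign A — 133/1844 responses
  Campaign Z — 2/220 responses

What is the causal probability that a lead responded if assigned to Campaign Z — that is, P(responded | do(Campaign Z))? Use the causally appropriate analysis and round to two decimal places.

0.39

The engagement tier-specific comparison favours Campaign A throughout, but the pooled figures favour Campaign Z. The question is whether to condition on engagement tier.
The distribution of engagement tier is itself part of what the campaign does — it is an intermediate outcome. Holding it fixed would remove that part of the effect; the total effect is the pooled difference.
So P(outcome | do(Campaign Z)) is just the pooled rate for Campaign Z: 702/1800 = 0.390.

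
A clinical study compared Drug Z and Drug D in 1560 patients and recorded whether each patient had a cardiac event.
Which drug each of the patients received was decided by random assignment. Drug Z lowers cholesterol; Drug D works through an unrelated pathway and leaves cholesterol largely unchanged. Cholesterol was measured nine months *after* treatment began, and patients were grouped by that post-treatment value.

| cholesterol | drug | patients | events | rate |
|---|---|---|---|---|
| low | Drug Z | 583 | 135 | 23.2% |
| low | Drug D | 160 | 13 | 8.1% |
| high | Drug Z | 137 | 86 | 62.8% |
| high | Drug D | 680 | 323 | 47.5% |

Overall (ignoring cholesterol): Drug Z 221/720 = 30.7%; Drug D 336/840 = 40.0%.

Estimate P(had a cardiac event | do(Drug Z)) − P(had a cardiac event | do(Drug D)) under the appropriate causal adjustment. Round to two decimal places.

-0.09

The distribution of cholesterol is itself part of what the drug does — it is an intermediate outcome. Holding it fixed would remove that part of the effect; the total effect is the pooled difference.
The causal difference is the pooled difference: 0.307 − 0.400 = -0.093.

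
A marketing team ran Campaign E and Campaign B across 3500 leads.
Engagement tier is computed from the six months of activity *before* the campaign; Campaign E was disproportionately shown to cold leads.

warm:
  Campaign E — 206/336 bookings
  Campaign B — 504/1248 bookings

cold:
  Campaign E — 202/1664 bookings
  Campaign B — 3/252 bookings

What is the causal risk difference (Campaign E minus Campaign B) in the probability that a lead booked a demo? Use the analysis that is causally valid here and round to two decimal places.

The imbalance in engagement tier arose from how leads were allocated, not from anything the campaign did; and engagement tier independently affects the outcome. The pooled gap is confounded — condition on engagement tier.
Adjusting over the population distribution of engagement tier: 0.453·(0.613−0.404) + 0.547·(0.121−0.012) = +0.155.

+0.15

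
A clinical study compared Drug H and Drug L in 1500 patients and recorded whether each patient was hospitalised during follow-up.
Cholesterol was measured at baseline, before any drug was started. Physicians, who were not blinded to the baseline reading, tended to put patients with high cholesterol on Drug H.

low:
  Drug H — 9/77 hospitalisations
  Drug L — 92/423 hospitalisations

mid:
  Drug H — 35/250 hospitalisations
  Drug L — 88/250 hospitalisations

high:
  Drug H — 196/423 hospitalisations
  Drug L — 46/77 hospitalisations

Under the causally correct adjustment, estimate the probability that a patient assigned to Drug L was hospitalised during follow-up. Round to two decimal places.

0.39

Cholesterol is set before the drug has any effect — it is not caused by the drug — and it independently drives the outcome. That makes it a confounder, so the causal comparison is within cholesterol levels.
Standardising Drug L to the population cholesterol mix: 0.333·92/423 + 0.333·88/250 + 0.333·46/77 = 0.389.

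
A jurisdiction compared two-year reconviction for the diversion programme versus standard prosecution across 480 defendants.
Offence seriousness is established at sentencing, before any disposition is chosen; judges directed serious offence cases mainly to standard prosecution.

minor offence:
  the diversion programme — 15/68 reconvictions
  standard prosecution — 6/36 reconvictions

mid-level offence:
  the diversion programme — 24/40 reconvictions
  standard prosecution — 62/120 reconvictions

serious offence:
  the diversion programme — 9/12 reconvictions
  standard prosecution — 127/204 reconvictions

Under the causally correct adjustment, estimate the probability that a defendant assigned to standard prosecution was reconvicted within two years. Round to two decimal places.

Nothing the disposition does changes offence seriousness; the imbalance is an allocation artefact. With offence seriousness also predicting the outcome, the pooled figure is confounded, and the within-stratum comparison is the causal one.
Standardising standard prosecution to the population offence seriousness mix: 0.217·6/36 + 0.333·62/120 + 0.450·127/204 = 0.488.

0.49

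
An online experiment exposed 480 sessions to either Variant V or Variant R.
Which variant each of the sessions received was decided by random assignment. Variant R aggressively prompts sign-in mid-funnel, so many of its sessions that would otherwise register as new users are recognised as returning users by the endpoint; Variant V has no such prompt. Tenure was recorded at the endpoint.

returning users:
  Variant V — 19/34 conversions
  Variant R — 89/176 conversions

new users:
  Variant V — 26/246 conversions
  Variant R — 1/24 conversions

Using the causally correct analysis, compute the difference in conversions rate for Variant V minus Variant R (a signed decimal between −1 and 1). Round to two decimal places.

The stratified and pooled comparisons disagree (Variant V wins within each user tenure; Variant R wins overall), so the answer turns on the causal role of user tenure.
User tenure lies on the pathway variant → user tenure → outcome, so adjusting for it blocks the indirect effect. For the total causal effect of variant, use the unadjusted pooled rates.
The causal difference is the pooled difference: 0.161 − 0.450 = -0.289.

-0.29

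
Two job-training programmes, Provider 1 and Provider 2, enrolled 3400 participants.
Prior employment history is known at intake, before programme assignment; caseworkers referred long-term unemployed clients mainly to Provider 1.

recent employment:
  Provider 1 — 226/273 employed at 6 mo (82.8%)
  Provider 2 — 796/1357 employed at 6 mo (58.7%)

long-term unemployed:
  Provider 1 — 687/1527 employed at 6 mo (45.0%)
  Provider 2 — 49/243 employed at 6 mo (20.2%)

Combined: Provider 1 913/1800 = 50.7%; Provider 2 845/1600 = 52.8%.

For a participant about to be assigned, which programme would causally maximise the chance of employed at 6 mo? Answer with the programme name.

The imbalance in prior employment history arose from how participants were allocated, not from anything the programme did; and prior employment history independently affects the outcome. The pooled gap is confounded — condition on prior employment history.
Within each level — recent employment: 82.8% vs 58.7%; long-term unemployed: 45.0% vs 20.2% — Provider 1 is higher every time.

Provider 1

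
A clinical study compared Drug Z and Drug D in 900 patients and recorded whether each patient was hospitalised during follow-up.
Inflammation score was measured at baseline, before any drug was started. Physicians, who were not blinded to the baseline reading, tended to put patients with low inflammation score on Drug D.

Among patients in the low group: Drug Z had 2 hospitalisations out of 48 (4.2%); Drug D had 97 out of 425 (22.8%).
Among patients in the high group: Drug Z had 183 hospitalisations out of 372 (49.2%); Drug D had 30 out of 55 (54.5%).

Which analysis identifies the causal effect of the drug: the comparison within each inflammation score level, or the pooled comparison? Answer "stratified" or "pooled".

stratified

Since inflammation score is a pre-existing factor (not a product of the drug) and it affects the outcome on its own, it is a confounder. The stratified rates, not the pooled rate, identify the causal effect.
Within each level — low: 4.2% vs 22.8%; high: 49.2% vs 54.5% — Drug Z is lower every time.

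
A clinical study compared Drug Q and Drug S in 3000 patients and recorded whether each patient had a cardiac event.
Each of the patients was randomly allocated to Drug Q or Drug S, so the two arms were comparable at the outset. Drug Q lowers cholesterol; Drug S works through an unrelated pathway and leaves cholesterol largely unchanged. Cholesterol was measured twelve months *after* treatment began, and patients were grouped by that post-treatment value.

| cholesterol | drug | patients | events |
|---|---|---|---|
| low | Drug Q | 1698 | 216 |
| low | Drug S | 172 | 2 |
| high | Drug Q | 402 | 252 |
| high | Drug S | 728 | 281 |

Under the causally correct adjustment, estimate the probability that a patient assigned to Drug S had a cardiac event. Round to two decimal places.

0.31

Cholesterol lies on the pathway drug → cholesterol → outcome, so adjusting for it blocks the indirect effect. For the total causal effect of drug, use the unadjusted pooled rates.
So P(outcome | do(Drug S)) is just the pooled rate for Drug S: 283/900 = 0.314.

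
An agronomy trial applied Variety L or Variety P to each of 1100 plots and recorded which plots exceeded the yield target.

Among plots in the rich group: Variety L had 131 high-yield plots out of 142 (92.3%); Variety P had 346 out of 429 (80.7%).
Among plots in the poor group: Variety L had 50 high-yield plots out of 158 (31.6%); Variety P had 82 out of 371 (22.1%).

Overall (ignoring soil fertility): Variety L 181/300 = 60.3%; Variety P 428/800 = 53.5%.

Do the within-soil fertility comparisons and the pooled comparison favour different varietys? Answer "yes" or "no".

no

Within each soil fertility level (rich 92.3% vs 80.7%; poor 31.6% vs 22.1%), Variety L has the higher rate every time. Pooled: 60.3% vs 53.5% — Variety L has the higher rate overall. They agree.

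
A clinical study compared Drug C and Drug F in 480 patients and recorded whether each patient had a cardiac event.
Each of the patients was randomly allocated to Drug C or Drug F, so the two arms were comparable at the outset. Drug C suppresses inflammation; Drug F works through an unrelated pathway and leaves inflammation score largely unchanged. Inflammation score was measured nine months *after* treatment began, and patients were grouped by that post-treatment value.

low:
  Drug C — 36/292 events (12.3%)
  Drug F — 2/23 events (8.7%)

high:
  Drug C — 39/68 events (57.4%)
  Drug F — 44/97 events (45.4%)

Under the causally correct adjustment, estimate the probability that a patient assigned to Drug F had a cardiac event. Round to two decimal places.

Inflammation score here is a post-treatment variable shaped by the drug; conditioning on it would introduce bias rather than remove it. The overall comparison is the causal one.
So P(outcome | do(Drug F)) is just the pooled rate for Drug F: 46/120 = 0.383.

0.38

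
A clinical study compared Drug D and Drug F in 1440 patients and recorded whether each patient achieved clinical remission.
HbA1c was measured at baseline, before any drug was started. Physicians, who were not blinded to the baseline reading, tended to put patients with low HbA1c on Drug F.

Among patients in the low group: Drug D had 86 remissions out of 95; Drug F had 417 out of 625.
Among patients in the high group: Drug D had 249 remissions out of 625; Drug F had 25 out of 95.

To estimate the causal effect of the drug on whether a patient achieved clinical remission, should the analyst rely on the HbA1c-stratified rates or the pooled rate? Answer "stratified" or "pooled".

stratified

Drug D is higher inside every HbA1c stratum but Drug F is higher in aggregate. Whether to stratify depends on how HbA1c relates to the drug.
Nothing the drug does changes HbA1c; the imbalance is an allocation artefact. With HbA1c also predicting the outcome, the pooled figure is confounded, and the within-stratum comparison is the causal one.
Within each level — low: 90.5% vs 66.7%; high: 39.8% vs 26.3% — Drug D is higher every time.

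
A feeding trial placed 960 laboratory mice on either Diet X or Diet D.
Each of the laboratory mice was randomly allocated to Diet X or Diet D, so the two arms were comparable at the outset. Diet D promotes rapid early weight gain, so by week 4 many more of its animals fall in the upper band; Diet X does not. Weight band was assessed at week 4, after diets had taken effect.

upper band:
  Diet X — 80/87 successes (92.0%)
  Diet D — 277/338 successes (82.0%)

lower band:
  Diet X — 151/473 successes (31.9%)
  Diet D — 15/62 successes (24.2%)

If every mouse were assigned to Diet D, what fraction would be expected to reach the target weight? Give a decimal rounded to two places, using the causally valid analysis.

Diet X is higher inside every week-4 weight band stratum but Diet D is higher in aggregate. Whether to stratify depends on how week-4 weight band relates to the diet.
The distribution of week-4 weight band is itself part of what the diet does — it is an intermediate outcome. Holding it fixed would remove that part of the effect; the total effect is the pooled difference.
So P(outcome | do(Diet D)) is just the pooled rate for Diet D: 292/400 = 0.730.

0.73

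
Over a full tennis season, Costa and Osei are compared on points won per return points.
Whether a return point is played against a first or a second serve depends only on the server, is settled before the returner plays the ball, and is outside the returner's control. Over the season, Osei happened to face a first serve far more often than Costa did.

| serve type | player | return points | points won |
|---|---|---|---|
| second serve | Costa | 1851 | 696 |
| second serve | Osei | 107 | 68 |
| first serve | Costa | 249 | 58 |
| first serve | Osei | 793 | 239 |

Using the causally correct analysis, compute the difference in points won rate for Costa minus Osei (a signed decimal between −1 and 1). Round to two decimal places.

Within every serve type level Osei has the higher rate, yet pooled Costa does — Simpson's reversal.
Serve type differs across players for reasons unrelated to any effect of the player itself, and it separately predicts the outcome — a classic confounder. We must compare within serve type levels.
Adjusting over the population distribution of serve type: 0.653·(0.376−0.636) + 0.347·(0.233−0.301) = -0.193.

-0.19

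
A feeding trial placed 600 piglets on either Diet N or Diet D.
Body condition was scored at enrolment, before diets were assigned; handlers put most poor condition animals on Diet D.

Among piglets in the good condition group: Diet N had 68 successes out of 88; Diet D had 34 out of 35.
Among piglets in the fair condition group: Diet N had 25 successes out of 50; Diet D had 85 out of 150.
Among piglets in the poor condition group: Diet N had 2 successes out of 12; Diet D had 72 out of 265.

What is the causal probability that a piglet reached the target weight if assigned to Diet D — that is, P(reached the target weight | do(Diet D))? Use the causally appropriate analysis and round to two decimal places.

Nothing the diet does changes starting body condition; the imbalance is an allocation artefact. With starting body condition also predicting the outcome, the pooled figure is confounded, and the within-stratum comparison is the causal one.
Standardising Diet D to the population starting body condition mix: 0.205·34/35 + 0.333·85/150 + 0.462·72/265 = 0.513.

0.51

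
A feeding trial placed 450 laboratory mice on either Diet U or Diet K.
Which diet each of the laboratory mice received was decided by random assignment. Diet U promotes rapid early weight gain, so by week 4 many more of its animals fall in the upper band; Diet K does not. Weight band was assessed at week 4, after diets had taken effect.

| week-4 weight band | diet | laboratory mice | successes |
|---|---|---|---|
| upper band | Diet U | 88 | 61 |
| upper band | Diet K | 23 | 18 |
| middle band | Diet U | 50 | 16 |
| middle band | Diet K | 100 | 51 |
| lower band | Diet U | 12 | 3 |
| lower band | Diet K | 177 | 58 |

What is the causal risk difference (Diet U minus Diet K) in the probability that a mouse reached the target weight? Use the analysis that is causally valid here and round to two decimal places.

+0.11

Week-4 weight band is downstream of the diet. One should not condition on a consequence of treatment, so the overall rates are the right comparison.
The causal difference is the pooled difference: 0.533 − 0.423 = +0.110.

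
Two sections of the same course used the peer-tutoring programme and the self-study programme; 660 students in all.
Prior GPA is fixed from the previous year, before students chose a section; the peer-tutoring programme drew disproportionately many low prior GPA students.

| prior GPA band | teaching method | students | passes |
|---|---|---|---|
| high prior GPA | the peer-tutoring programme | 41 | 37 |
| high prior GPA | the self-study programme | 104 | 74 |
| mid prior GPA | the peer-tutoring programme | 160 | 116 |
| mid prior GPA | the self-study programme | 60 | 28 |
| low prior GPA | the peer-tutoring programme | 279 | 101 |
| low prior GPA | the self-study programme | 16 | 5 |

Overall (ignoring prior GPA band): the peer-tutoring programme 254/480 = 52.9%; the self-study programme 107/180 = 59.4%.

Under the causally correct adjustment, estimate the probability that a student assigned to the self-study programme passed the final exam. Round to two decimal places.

0.45

The prior GPA band-specific comparison favours the peer-tutoring programme throughout, but the pooled figures favour the self-study programme. The question is whether to condition on prior GPA band.
Nothing the teaching method does changes prior GPA band; the imbalance is an allocation artefact. With prior GPA band also predicting the outcome, the pooled figure is confounded, and the within-stratum comparison is the causal one.
Standardising the self-study programme to the population prior GPA band mix: 0.220·74/104 + 0.333·28/60 + 0.447·5/16 = 0.452.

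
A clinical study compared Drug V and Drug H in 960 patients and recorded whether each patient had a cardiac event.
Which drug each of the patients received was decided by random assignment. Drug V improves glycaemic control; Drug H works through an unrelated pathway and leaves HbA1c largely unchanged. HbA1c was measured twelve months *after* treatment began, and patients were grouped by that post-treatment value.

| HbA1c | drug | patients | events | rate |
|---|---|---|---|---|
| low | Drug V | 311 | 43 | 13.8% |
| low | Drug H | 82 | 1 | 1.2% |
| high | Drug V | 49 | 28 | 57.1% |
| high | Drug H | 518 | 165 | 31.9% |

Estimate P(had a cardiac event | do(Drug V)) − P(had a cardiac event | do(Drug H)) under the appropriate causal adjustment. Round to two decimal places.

HbA1c is downstream of the drug. One should not condition on a consequence of treatment, so the overall rates are the right comparison.
The causal difference is the pooled difference: 0.197 − 0.277 = -0.079.

-0.08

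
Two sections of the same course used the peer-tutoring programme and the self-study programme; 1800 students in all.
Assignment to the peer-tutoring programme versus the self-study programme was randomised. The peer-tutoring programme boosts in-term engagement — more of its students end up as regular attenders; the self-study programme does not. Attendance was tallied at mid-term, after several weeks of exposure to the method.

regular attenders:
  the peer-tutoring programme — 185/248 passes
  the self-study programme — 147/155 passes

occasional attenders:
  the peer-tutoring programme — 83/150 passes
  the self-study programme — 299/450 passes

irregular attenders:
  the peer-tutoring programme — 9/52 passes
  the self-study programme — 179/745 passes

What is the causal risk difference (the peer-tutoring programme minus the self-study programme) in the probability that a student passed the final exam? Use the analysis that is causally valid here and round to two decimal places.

Mid-term attendance lies on the pathway teaching method → mid-term attendance → outcome, so adjusting for it blocks the indirect effect. For the total causal effect of teaching method, use the unadjusted pooled rates.
The causal difference is the pooled difference: 0.616 − 0.463 = +0.153.

+0.15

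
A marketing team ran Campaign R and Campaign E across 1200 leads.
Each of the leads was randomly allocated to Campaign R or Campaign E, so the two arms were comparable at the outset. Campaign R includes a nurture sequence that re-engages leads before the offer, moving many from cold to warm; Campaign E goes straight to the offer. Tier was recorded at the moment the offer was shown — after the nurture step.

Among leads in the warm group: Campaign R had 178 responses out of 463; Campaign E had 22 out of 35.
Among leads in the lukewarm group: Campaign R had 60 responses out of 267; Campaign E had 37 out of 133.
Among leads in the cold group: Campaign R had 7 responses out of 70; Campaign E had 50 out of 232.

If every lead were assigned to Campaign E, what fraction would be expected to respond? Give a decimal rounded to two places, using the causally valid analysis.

Engagement tier is downstream of the campaign. One should not condition on a consequence of treatment, so the overall rates are the right comparison.
So P(outcome | do(Campaign E)) is just the pooled rate for Campaign E: 109/400 = 0.273.

0.27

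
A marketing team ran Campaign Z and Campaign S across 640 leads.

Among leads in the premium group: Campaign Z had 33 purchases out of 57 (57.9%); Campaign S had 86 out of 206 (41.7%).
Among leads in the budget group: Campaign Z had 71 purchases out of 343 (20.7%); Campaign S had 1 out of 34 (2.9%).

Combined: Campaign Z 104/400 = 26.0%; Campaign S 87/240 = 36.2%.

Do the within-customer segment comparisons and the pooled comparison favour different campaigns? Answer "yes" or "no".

yes

Within each customer segment level (premium 57.9% vs 41.7%; budget 20.7% vs 2.9%), Campaign Z has the higher rate every time. Pooled: 26.0% vs 36.2% — Campaign S has the higher rate overall. The two comparisons disagree.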